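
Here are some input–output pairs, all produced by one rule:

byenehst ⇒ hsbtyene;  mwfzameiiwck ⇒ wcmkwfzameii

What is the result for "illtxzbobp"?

obiplltxzb

What's happening: swap the first and last characters, then move the last 3 characters to the front (rotate right by 3).
Working it through for "illtxzbobp": intermediate "plltxzbobi", final "obiplltxzb".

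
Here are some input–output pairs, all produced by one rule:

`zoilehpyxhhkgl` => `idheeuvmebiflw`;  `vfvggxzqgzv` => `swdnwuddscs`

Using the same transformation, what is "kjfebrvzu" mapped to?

rwsoybcgh

The transformation: shift every letter 3 places backward in the alphabet (wrapping around), then reverse the string.
On "kjfebrvzu": the first step gives "hgcbyoswr", and the second then gives "rwsoybcgh".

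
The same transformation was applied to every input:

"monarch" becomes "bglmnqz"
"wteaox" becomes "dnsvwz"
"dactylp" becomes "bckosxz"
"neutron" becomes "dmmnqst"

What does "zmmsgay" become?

In each case the input is transformed by: shift every letter 1 place backward in the alphabet (wrapping around), then sort the characters into alphabetical order.
Applying both steps to "zmmsgay": "yllrfzx", then "fllrxyz".

fllrxyz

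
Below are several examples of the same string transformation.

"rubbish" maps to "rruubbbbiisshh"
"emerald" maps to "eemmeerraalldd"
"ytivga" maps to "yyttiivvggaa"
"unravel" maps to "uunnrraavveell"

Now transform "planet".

The transformation: double every character.
Applying that to "planet" gives "ppllaanneett".

ppllaanneett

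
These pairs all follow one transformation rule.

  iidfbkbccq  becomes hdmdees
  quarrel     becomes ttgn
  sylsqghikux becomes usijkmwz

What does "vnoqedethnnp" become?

The transformation: delete the first 3 characters, then shift every letter 2 places forward in the alphabet (wrapping around).
For "vnoqedethnnp", step one produces "qedethnnp"; step two turns that into "sgfgvjppr".

sgfgvjppr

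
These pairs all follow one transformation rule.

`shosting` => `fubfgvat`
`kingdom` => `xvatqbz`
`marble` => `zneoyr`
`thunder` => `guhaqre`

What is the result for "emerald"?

In each case the input is transformed by: shift every letter 13 places forward in the alphabet (wrapping around) — i.e. ROT13.
On "emerald" that produces "rzrenyq".

rzrenyq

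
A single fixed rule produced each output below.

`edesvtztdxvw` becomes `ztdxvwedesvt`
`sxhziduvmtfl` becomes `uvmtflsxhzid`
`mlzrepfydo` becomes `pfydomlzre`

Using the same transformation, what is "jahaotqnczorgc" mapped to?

Looking at the pairs, the operation is to swap the front and back halves of the string.
On "jahaotqnczorgc" that produces "nczorgcjahaotq".

nczorgcjahaotq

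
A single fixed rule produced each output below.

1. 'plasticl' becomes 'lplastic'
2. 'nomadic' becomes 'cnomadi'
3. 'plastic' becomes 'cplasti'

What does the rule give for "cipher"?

rciphe

The rule is to move the last character to the front.
So "cipher" becomes "rciphe".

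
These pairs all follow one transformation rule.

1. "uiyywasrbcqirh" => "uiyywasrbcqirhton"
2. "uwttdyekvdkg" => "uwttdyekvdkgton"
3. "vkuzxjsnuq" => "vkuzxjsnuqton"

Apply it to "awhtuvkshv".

Rule — append "ton".
So "awhtuvkshv" becomes "awhtuvkshvton".

awhtuvkshvton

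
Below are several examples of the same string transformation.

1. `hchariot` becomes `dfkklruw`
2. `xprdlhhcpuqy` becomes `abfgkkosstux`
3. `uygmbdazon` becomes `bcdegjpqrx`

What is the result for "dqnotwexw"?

The rule is to shift every letter 3 places forward in the alphabet (wrapping around), then sort the characters into alphabetical order.
Working it through for "dqnotwexw": intermediate "gtqrwzhaz", final "aghqrtwzz".

aghqrtwzz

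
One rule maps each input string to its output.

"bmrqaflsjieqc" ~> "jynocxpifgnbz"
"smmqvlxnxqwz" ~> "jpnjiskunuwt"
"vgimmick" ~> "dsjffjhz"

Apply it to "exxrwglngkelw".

The rule is to shift every letter 3 places backward in the alphabet (wrapping around), then swap each adjacent pair of characters (1↔2, 3↔4, ...).
Starting from "exxrwglngkelw": after the first operation, "buuotdikdhbit"; after the second, "uboudtkihdibt".

uboudtkihdibt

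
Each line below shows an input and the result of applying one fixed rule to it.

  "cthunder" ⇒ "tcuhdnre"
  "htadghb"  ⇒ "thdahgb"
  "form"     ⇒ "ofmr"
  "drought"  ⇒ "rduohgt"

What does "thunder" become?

htnuedr

Looking at the pairs, the operation is to swap each adjacent pair of characters (1↔2, 3↔4, ...).
Doing the same to "thunder": "htnuedr".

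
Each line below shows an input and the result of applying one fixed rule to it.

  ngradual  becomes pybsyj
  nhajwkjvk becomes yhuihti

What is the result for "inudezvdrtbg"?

sbcxtbprze

Rule — shift every letter 2 places backward in the alphabet (wrapping around), then delete the first 2 characters.
For "inudezvdrtbg", step one produces "glsbcxtbprze"; step two turns that into "sbcxtbprze".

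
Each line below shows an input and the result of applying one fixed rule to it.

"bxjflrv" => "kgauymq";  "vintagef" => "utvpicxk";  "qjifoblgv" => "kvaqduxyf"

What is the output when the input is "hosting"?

vcxihdw

The transformation: reverse the string, then shift every letter 11 places backward in the alphabet (wrapping around).
Doing the same to "hosting": "vcxihdw".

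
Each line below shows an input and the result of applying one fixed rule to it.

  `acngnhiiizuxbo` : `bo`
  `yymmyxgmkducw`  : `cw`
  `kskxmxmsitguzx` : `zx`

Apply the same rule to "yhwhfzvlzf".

zf

The pattern: keep only the last 2 characters.
For "yhwhfzvlzf" the result is "zf".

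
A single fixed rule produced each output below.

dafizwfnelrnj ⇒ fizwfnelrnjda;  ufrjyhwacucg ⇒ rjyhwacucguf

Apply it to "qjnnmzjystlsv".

nnmzjystlsvqj

Each output is the input with this applied: move the first 2 characters to the end (rotate left by 2).
Applying that to "qjnnmzjystlsv" gives "nnmzjystlsvqj".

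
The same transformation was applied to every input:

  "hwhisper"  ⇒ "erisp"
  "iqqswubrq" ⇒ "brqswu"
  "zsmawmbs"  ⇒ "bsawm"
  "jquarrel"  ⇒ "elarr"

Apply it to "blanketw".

twnke

The rule is to delete the first 3 characters, then move the first 3 characters to the end (rotate left by 3).
For "blanketw", step one produces "nketw"; step two turns that into "twnke".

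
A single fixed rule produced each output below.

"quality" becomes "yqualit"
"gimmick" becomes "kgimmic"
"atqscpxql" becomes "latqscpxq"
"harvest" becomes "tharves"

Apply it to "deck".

What's happening: move the last character to the front.
So "deck" becomes "kdec".

kdec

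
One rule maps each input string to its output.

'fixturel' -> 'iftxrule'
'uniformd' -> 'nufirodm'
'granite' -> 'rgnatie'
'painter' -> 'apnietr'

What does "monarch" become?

omancrh

Looking at the pairs, the operation is to swap each adjacent pair of characters (1↔2, 3↔4, ...).
For "monarch" the result is "omancrh".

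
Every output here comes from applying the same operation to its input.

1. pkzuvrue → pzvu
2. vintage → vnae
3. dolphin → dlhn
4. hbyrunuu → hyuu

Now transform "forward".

The transformation: keep every other character starting from the first (positions 1st, 3rd, 5th, ...).
So "forward" becomes "frad".

frad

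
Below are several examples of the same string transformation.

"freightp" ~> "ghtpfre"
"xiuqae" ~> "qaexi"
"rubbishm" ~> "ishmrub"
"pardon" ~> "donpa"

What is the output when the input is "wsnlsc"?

In each case the input is transformed by: swap the front and back halves of the string, then delete the last character.
Starting from "wsnlsc": after the first operation, "lscwsn"; after the second, "lscws".
(Check on "xiuqae": → "qaexiu" → "qaexi" ✓)

lscws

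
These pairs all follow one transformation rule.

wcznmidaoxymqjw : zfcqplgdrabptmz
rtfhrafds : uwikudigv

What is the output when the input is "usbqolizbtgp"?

What's happening: shift every letter 3 places forward in the alphabet (wrapping around).
On "usbqolizbtgp" that produces "xvetrolcewjs".

xvetrolcewjs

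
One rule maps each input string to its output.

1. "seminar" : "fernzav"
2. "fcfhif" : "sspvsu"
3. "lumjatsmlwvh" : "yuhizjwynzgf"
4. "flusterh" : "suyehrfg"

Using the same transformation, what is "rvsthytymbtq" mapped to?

What's happening: take characters alternately from the front and the back (1st, last, 2nd, 2nd-last, ...), then shift every letter 13 places forward in the alphabet (wrapping around) — i.e. ROT13.
Starting from "rvsthytymbtq": after the first operation, "rqvtsbtmhyyt"; after the second, "edigfogzullg".

edigfogzullg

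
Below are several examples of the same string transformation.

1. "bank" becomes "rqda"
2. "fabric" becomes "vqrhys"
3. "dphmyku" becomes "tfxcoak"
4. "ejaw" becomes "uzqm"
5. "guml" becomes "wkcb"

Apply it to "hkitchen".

The transformation: shift every letter 10 places backward in the alphabet (wrapping around).
"hkitchen" → "xayjsxud".

xayjsxud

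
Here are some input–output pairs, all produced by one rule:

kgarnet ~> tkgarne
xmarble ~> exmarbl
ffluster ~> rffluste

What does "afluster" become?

rafluste

Each output is the input with this applied: move the last character to the front.
For "afluster" the result is "rafluste".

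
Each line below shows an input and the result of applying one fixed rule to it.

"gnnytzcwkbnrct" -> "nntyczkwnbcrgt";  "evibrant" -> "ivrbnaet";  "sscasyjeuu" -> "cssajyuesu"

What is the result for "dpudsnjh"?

The pattern: move the first character to the end, then swap each adjacent pair of characters (1↔2, 3↔4, ...).
Applying both steps to "dpudsnjh": "pudsnjhd", then "upsdjndh".

upsdjndh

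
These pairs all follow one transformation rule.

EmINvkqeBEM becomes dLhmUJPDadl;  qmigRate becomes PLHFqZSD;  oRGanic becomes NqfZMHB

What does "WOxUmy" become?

What's happening: shift every letter 1 place backward in the alphabet (wrapping around), then flip the case of every letter.
"WOxUmy" → "VNwTlx" → "vnWtLX".

vnWtLX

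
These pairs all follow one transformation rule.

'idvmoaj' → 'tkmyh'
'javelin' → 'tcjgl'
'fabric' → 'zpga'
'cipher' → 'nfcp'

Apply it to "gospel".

qncj

What's happening: delete the first 2 characters, then shift every letter 2 places backward in the alphabet (wrapping around).
Applying both steps to "gospel": "spel", then "qncj".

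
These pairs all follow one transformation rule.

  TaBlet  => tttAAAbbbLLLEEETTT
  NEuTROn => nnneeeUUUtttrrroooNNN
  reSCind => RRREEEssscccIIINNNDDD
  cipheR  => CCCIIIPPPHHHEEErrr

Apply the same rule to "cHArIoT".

Looking at the pairs, the operation is to flip the case of every letter, then repeat every character 3 times.
Working it through for "cHArIoT": intermediate "ChaRiOt", final "CCChhhaaaRRRiiiOOOttt".

CCChhhaaaRRRiiiOOOttt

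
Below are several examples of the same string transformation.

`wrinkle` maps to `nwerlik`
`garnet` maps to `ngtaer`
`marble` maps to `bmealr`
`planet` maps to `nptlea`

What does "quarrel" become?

Looking at the pairs, the operation is to take characters alternately from the front and the back (1st, last, 2nd, 2nd-last, ...), then move the last character to the front.
Applying both steps to "quarrel": "qluearr", then "rqluear".

rqluear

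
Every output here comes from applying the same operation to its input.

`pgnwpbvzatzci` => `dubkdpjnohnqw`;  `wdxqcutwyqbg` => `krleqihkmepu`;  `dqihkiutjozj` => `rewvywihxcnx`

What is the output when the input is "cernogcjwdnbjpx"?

Rule — shift every letter 12 places backward in the alphabet (wrapping around).
So "cernogcjwdnbjpx" becomes "qsfbcuqxkrbpxdl".

qsfbcuqxkrbpxdl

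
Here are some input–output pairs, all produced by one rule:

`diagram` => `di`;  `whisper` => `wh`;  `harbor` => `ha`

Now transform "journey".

What's happening: keep only the first 2 characters.
Doing the same to "journey": "jo".

jo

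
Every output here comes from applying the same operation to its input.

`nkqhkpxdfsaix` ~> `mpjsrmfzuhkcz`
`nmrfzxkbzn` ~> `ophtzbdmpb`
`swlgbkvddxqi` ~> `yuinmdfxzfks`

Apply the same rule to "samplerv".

curognxt

In each case the input is transformed by: swap each adjacent pair of characters (1↔2, 3↔4, ...), then shift every letter 2 places forward in the alphabet (wrapping around).
Starting from "samplerv": after the first operation, "aspmelvr"; after the second, "curognxt".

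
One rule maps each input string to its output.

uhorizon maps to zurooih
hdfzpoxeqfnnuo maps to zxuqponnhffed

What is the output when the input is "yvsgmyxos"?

Rule — delete the last character, then sort the characters into reverse alphabetical order.
Starting from "yvsgmyxos": after the first operation, "yvsgmyxo"; after the second, "yyxvsomg".

yyxvsomg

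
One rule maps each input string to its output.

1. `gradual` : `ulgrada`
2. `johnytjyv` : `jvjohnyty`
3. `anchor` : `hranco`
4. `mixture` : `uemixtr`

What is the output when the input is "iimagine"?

In each case the input is transformed by: move the last 2 characters to the front (rotate right by 2), then swap the first and last characters.
Applying both steps to "iimagine": "neiimagi", then "ieiimagn".

ieiimagn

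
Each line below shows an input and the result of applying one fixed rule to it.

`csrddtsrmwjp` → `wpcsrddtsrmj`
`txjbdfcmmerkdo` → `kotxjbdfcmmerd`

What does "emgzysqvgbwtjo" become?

toemgzysqvgbwj

The pattern: move the last 2 characters to the front (rotate right by 2), then swap the first and last characters.
Doing the same to "emgzysqvgbwtjo": "toemgzysqvgbwj".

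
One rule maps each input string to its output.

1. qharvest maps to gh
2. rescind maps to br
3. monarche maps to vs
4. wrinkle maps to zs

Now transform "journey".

sm

Looking at the pairs, the operation is to shift every letter 12 places backward in the alphabet (wrapping around), then keep only the last 2 characters.
Applying both steps to "journey": "xcifbsm", then "sm".
(Check on "rescind": → "fsgqwbr" → "br" ✓)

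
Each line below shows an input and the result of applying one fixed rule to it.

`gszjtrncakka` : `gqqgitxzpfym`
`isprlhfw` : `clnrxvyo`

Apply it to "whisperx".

dxkvyonc

The transformation: shift every letter 6 places forward in the alphabet (wrapping around), then reverse the string.
For "whisperx" the result is "dxkvyonc".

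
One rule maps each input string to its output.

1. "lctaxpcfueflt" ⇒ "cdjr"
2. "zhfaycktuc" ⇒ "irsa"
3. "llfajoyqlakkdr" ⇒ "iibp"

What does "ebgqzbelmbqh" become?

Rule — shift every letter 2 places backward in the alphabet (wrapping around), then keep only the last 4 characters.
"ebgqzbelmbqh" → "czeoxzcjkzof" → "kzof".

kzof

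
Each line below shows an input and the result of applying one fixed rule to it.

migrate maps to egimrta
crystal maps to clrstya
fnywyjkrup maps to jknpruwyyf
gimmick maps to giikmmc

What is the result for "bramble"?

bbelmra

Looking at the pairs, the operation is to sort the characters into alphabetical order, then move the first character to the end.
Working it through for "bramble": intermediate "abbelmr", final "bbelmra".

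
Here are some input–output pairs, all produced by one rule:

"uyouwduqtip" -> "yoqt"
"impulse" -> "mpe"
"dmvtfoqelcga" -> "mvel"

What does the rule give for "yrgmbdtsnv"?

rgsn

Looking at the pairs, the operation is to swap each adjacent pair of characters (1↔2, 3↔4, ...), then keep one character in every 3, starting at position 1 (positions 1st, 4th, 7th, ...).
Applying that to "yrgmbdtsnv" gives "rgsn".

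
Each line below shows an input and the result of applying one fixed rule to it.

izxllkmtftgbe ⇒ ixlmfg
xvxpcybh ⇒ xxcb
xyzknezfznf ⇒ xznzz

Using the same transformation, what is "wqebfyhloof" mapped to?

The pattern: move the last character to the front, then keep every other character starting from the second (positions 2nd, 4th, 6th, ...).
"wqebfyhloof" → "fwqebfyhloo" → "wefho".

wefho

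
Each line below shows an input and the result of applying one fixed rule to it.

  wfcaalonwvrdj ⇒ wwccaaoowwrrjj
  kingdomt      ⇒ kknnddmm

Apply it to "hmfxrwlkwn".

hhffrrllww

Looking at the pairs, the operation is to keep every other character starting from the first (positions 1st, 3rd, 5th, ...), then double every character.
On "hmfxrwlkwn": the first step gives "hfrlw", and the second then gives "hhffrrllww".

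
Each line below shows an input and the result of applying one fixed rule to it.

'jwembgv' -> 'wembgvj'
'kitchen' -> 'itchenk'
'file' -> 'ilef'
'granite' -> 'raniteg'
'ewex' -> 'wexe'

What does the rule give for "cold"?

oldc

In each case the input is transformed by: move the first character to the end.
Applying that to "cold" gives "oldc".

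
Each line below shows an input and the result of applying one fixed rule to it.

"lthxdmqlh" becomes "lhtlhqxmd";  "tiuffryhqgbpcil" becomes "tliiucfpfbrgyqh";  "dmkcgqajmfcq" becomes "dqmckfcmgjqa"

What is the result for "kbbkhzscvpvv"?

What's happening: take characters alternately from the front and the back (1st, last, 2nd, 2nd-last, ...).
So "kbbkhzscvpvv" becomes "kvbvbpkvhczs".

kvbvbpkvhczs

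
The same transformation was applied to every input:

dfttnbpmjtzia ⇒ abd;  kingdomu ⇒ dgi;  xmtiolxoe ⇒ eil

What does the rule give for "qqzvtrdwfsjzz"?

dfj

The transformation: sort the characters into alphabetical order, then keep only the first 3 characters.
Working it through for "qqzvtrdwfsjzz": intermediate "dfjqqrstvwzzz", final "dfj".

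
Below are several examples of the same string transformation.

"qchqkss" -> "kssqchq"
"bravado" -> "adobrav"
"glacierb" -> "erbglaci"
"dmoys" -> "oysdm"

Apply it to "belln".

llnbe

What's happening: move the last 3 characters to the front (rotate right by 3).
Doing the same to "belln": "llnbe".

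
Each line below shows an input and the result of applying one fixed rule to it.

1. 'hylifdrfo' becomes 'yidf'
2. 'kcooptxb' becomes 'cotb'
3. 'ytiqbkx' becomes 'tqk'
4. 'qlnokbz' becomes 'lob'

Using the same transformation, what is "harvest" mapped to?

avs

The pattern: keep every other character starting from the second (positions 2nd, 4th, 6th, ...).
Doing the same to "harvest": "avs".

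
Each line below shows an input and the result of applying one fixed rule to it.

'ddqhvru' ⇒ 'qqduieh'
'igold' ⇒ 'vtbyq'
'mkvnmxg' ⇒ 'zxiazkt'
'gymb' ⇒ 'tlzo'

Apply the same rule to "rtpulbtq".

The rule is to shift every letter 13 places forward in the alphabet (wrapping around) — i.e. ROT13.
Applying that to "rtpulbtq" gives "egchyogd".

egchyogd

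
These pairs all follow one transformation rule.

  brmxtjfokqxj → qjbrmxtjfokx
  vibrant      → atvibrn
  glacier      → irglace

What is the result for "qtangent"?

In each case the input is transformed by: move the last 2 characters to the front (rotate right by 2), then swap the first and last characters.
Working it through for "qtangent": intermediate "ntqtange", final "etqtangn".

etqtangn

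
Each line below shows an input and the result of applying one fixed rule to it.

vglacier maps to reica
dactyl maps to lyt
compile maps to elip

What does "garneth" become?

hten

The pattern: delete the first 3 characters, then reverse the string.
Working it through for "garneth": intermediate "neth", final "hten".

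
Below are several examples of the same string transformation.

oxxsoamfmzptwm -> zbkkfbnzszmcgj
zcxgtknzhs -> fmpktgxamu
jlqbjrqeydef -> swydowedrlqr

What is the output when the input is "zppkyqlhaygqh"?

umccxldyunltd

Rule — shift every letter 13 places forward in the alphabet (wrapping around) — i.e. ROT13, then move the last character to the front.
For "zppkyqlhaygqh", step one produces "mccxldyunltdu"; step two turns that into "umccxldyunltd".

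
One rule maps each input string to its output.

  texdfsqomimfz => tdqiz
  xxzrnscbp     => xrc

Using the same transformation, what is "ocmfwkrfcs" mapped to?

Rule — keep one character in every 3, starting at position 1 (positions 1st, 4th, 7th, ...).
"ocmfwkrfcs" → "ofrs".

ofrs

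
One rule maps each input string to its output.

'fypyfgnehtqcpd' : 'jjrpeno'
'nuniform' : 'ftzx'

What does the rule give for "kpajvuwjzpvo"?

aufuaz

What's happening: shift every letter 11 places forward in the alphabet (wrapping around), then keep every other character starting from the second (positions 2nd, 4th, 6th, ...).
Applying both steps to "kpajvuwjzpvo": "valugfhukagz", then "aufuaz".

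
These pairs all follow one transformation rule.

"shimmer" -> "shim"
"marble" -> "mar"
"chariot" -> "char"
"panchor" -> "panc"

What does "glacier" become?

The rule is to delete the last 3 characters.
Applying that to "glacier" gives "glac".

glac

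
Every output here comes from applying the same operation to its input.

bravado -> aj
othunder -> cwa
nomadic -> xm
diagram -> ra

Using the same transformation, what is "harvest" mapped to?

The transformation: keep one character in every 3, starting at position 2 (positions 2nd, 5th, 8th, ...), then shift every letter 9 places forward in the alphabet (wrapping around).
On "harvest" that produces "jn".

jn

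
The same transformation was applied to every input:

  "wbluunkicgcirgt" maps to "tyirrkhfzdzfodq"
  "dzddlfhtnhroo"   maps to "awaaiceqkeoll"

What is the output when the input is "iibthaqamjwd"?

ffyqexnxjgta

The rule is to shift every letter 3 places backward in the alphabet (wrapping around).
For "iibthaqamjwd" the result is "ffyqexnxjgta".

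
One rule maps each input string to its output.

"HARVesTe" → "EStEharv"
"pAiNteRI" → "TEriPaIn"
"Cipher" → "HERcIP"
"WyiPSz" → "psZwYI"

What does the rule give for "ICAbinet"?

Rule — swap the front and back halves of the string, then flip the case of every letter.
"ICAbinet" → "inetICAb" → "INETicaB".

INETicaB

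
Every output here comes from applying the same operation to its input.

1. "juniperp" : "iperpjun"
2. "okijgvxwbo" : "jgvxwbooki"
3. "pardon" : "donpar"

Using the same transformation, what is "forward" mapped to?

The pattern: move the first 3 characters to the end (rotate left by 3).
Applying that to "forward" gives "wardfor".

wardfor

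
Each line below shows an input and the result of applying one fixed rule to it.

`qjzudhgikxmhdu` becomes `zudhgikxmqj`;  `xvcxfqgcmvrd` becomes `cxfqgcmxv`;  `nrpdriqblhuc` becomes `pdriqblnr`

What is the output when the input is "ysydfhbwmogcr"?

Looking at the pairs, the operation is to delete the last 3 characters, then move the first 2 characters to the end (rotate left by 2).
Applying both steps to "ysydfhbwmogcr": "ysydfhbwmo", then "ydfhbwmoys".

ydfhbwmoys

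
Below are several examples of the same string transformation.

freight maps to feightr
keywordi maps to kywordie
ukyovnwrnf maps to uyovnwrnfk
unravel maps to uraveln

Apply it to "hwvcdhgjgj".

Rule — move the first character to the end, then swap the first and last characters.
"hwvcdhgjgj" → "wvcdhgjgjh" → "hvcdhgjgjw".

hvcdhgjgjw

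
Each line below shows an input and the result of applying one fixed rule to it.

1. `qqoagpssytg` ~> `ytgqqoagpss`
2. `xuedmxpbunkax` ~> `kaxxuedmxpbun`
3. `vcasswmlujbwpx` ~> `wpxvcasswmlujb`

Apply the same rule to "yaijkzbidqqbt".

qbtyaijkzbidq

Each output is the input with this applied: move the last 3 characters to the front (rotate right by 3).
For "yaijkzbidqqbt" the result is "qbtyaijkzbidq".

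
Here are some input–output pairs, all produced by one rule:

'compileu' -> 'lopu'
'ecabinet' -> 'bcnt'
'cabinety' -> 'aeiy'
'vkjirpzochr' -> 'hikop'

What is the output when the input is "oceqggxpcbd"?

bcgpq

Rule — keep every other character starting from the second (positions 2nd, 4th, 6th, ...), then sort the characters into alphabetical order.
Applying both steps to "oceqggxpcbd": "cqgpb", then "bcgpq".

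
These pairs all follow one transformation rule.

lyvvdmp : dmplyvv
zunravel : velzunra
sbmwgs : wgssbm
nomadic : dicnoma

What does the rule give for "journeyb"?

The transformation: move the last 3 characters to the front (rotate right by 3).
Doing the same to "journeyb": "eybjourn".

eybjourn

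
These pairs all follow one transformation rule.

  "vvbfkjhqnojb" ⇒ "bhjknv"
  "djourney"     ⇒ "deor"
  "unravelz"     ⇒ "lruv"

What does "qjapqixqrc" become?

What's happening: keep every other character starting from the first (positions 1st, 3rd, 5th, ...), then sort the characters into alphabetical order.
On "qjapqixqrc" that produces "aqqrx".
(Check on "vvbfkjhqnojb": → "vbkhnj" → "bhjknv" ✓)

aqqrx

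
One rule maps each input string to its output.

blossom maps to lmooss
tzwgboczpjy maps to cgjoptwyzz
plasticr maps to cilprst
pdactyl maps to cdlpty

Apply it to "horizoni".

Each output is the input with this applied: sort the characters into alphabetical order, then delete the first character.
Working it through for "horizoni": intermediate "hiinoorz", final "iinoorz".

iinoorz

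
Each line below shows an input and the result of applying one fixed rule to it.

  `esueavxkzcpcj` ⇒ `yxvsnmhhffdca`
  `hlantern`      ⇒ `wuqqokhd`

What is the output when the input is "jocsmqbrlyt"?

wvutrpomfeb

In each case the input is transformed by: shift every letter 3 places forward in the alphabet (wrapping around), then sort the characters into reverse alphabetical order.
Applying both steps to "jocsmqbrlyt": "mrfvpteuobw", then "wvutrpomfeb".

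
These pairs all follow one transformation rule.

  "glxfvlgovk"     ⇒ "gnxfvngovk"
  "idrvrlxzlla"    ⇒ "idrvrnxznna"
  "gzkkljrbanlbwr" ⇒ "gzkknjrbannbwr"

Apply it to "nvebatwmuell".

Looking at the pairs, the operation is to replace every "l" with "n".
For "nvebatwmuell" the result is "nvebatwmuenn".

nvebatwmuenn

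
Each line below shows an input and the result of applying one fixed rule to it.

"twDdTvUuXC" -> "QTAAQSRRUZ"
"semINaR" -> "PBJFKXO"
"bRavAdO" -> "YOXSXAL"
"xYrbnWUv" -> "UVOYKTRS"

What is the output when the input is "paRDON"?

In each case the input is transformed by: shift every letter 3 places backward in the alphabet (wrapping around), then convert every letter to uppercase.
Applying both steps to "paRDON": "mxOALK", then "MXOALK".

MXOALK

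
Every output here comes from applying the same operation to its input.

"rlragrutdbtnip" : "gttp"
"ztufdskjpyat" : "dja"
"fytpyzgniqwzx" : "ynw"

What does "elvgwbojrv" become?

wj

The transformation: delete the first 2 characters, then keep one character in every 3, starting at position 3 (positions 3rd, 6th, 9th, ...).
Working it through for "elvgwbojrv": intermediate "vgwbojrv", final "wj".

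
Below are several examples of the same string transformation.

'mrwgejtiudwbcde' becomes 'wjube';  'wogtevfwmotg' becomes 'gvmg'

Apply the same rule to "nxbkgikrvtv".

Looking at the pairs, the operation is to keep one character in every 3, starting at position 3 (positions 3rd, 6th, 9th, ...).
Doing the same to "nxbkgikrvtv": "biv".

biv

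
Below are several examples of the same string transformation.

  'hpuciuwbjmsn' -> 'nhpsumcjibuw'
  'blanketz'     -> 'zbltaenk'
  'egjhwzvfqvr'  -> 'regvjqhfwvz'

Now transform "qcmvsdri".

In each case the input is transformed by: swap the first and last characters, then take characters alternately from the front and the back (1st, last, 2nd, 2nd-last, ...).
For "qcmvsdri", step one produces "icmvsdrq"; step two turns that into "iqcrmdvs".

iqcrmdvs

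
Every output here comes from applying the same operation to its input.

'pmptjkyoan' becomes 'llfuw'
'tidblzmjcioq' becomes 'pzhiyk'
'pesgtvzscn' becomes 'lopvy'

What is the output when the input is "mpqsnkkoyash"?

imjguo

In each case the input is transformed by: shift every letter 4 places backward in the alphabet (wrapping around), then keep every other character starting from the first (positions 1st, 3rd, 5th, ...).
For "mpqsnkkoyash", step one produces "ilmojggkuwod"; step two turns that into "imjguo".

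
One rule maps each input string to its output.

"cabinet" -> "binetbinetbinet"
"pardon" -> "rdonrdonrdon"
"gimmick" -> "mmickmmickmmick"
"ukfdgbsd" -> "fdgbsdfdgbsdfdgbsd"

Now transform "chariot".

In each case the input is transformed by: delete the first 2 characters, then write the whole string 3 times in a row.
For "chariot", step one produces "ariot"; step two turns that into "ariotariotariot".

ariotariotariot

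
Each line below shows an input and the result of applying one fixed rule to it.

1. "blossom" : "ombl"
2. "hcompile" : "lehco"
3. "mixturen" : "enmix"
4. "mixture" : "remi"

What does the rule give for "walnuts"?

tswa

What's happening: move the last 2 characters to the front (rotate right by 2), then delete the last 3 characters.
For "walnuts", step one produces "tswalnu"; step two turns that into "tswa".
(Check on "blossom": → "ombloss" → "ombl" ✓)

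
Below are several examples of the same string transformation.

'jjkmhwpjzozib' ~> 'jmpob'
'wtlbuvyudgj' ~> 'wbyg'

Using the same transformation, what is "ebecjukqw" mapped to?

The pattern: keep one character in every 3, starting at position 1 (positions 1st, 4th, 7th, ...).
Doing the same to "ebecjukqw": "eck".

eck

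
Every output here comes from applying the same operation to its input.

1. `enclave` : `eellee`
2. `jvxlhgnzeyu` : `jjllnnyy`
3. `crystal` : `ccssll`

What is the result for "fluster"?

ffssrr

Each output is the input with this applied: keep one character in every 3, starting at position 1 (positions 1st, 4th, 7th, ...), then double every character.
"fluster" → "fsr" → "ffssrr".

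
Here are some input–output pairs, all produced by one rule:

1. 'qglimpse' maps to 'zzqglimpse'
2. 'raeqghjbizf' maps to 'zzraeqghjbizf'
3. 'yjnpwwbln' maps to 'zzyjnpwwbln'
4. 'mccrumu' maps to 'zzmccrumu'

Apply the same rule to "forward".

In each case the input is transformed by: prepend "zz".
"forward" → "zzforward".

zzforward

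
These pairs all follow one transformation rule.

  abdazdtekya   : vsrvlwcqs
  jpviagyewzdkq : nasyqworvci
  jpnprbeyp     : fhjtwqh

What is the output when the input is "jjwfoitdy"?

oxgalvq

The pattern: shift every letter 8 places backward in the alphabet (wrapping around), then delete the first 2 characters.
Starting from "jjwfoitdy": after the first operation, "bboxgalvq"; after the second, "oxgalvq".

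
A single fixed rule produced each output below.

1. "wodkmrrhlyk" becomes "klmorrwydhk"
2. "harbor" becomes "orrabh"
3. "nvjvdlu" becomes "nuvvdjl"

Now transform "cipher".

Rule — sort the characters into alphabetical order, then move the first 3 characters to the end (rotate left by 3).
On "cipher" that produces "iprceh".

iprceh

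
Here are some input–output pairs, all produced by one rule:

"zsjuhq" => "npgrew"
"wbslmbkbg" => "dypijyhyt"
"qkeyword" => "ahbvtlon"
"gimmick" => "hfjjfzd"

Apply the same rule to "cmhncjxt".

qjekzguz

The pattern: swap the first and last characters, then shift every letter 3 places backward in the alphabet (wrapping around).
For "cmhncjxt", step one produces "tmhncjxc"; step two turns that into "qjekzguz".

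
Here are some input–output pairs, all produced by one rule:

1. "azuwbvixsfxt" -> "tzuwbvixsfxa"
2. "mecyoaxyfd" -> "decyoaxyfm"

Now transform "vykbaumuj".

The transformation: swap the first and last characters.
On "vykbaumuj" that produces "jykbaumuv".

jykbaumuv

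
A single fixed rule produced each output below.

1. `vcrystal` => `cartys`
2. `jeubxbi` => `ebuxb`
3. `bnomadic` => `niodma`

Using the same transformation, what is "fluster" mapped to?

leuts

The transformation: take characters alternately from the front and the back (1st, last, 2nd, 2nd-last, ...), then delete the first 2 characters.
Applying that to "fluster" gives "leuts".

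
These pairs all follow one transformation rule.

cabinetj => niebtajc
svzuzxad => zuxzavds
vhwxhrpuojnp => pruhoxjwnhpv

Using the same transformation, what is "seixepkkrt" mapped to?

pekxkirets

In each case the input is transformed by: swap the front and back halves of the string, then take characters alternately from the front and the back (1st, last, 2nd, 2nd-last, ...).
On "seixepkkrt": the first step gives "pkkrtseixe", and the second then gives "pekxkirets".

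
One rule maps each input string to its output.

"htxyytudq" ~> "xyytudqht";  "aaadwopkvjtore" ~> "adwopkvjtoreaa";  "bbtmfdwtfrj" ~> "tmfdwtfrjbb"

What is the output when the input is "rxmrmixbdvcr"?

mrmixbdvcrrx

The pattern: move the first 2 characters to the end (rotate left by 2).
Doing the same to "rxmrmixbdvcr": "mrmixbdvcrrx".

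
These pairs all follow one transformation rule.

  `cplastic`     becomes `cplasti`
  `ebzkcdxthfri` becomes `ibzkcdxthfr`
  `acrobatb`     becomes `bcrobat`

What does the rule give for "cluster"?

The rule is to delete the first character, then move the last character to the front.
Working it through for "cluster": intermediate "luster", final "rluste".

rluste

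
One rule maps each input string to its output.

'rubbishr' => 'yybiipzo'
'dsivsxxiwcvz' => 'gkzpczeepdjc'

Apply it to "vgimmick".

rcnpttpj

The rule is to move the last character to the front, then shift every letter 7 places forward in the alphabet (wrapping around).
Working it through for "vgimmick": intermediate "kvgimmic", final "rcnpttpj".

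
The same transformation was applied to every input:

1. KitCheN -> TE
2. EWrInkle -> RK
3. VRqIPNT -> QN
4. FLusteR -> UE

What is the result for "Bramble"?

AL

The rule is to keep one character in every 3, starting at position 3 (positions 3rd, 6th, 9th, ...), then convert every letter to uppercase.
For "Bramble", step one produces "al"; step two turns that into "AL".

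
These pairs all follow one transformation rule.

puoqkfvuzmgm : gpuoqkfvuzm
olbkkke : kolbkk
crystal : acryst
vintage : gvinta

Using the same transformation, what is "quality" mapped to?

In each case the input is transformed by: delete the last character, then move the last character to the front.
Applying both steps to "quality": "qualit", then "tquali".

tquali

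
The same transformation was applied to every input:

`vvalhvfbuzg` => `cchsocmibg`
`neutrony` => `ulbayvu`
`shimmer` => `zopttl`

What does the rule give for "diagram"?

kphnyh

The rule is to delete the last character, then shift every letter 7 places forward in the alphabet (wrapping around).
Applying both steps to "diagram": "diagra", then "kphnyh".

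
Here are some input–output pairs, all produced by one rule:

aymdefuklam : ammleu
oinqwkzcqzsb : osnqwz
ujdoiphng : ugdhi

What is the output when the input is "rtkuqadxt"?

Rule — keep every other character starting from the first (positions 1st, 3rd, 5th, ...), then take characters alternately from the front and the back (1st, last, 2nd, 2nd-last, ...).
Applying both steps to "rtkuqadxt": "rkqdt", then "rtkdq".

rtkdq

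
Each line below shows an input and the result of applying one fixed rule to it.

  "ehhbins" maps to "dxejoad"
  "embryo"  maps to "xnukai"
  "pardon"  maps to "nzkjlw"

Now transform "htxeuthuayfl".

Looking at the pairs, the operation is to move the first 2 characters to the end (rotate left by 2), then shift every letter 4 places backward in the alphabet (wrapping around).
Applying that to "htxeuthuayfl" gives "taqpdqwubhdp".

taqpdqwubhdp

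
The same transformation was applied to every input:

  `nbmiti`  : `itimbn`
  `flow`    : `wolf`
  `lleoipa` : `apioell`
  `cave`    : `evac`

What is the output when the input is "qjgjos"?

sojgjq

Rule — reverse the string.
Doing the same to "qjgjos": "sojgjq".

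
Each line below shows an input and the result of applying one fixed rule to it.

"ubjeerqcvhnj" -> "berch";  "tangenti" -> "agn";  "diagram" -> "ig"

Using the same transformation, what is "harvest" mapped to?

Each output is the input with this applied: delete the last 2 characters, then keep every other character starting from the second (positions 2nd, 4th, 6th, ...).
Starting from "harvest": after the first operation, "harve"; after the second, "av".

av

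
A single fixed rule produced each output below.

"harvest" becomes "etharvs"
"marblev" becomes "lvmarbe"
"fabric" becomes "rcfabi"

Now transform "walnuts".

uswalnt

What's happening: move the last 2 characters to the front (rotate right by 2), then swap the first and last characters.
Starting from "walnuts": after the first operation, "tswalnu"; after the second, "uswalnt".
(Check on "harvest": → "stharve" → "etharvs" ✓)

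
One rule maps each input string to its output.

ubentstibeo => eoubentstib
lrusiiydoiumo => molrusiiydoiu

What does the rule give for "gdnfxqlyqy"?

Rule — move the last 2 characters to the front (rotate right by 2).
Applying that to "gdnfxqlyqy" gives "qygdnfxqly".

qygdnfxqly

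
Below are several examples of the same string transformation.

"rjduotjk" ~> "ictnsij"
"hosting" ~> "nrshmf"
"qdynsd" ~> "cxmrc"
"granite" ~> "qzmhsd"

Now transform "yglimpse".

fkhlord

The rule is to delete the first character, then shift every letter 1 place backward in the alphabet (wrapping around).
On "yglimpse" that produces "fkhlord".
(Check on "qdynsd": → "dynsd" → "cxmrc" ✓)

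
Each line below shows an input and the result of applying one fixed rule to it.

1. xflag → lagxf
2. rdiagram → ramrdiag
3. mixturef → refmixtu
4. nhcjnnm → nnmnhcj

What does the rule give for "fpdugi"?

In each case the input is transformed by: move the last 3 characters to the front (rotate right by 3).
On "fpdugi" that produces "ugifpd".

ugifpd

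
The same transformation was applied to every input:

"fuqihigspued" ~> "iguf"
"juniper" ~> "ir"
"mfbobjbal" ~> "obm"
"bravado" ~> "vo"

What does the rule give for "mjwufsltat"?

The rule is to move the first character to the end, then keep one character in every 3, starting at position 3 (positions 3rd, 6th, 9th, ...).
"mjwufsltat" → "jwufsltatm" → "ult".

ult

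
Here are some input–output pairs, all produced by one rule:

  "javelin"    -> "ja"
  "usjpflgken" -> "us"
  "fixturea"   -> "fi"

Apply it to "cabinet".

ca

Rule — keep only the first 2 characters.
For "cabinet" the result is "ca".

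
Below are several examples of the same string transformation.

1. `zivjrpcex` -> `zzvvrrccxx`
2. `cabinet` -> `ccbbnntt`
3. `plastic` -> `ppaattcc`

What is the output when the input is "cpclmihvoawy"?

ccccmmhhooww

Looking at the pairs, the operation is to keep every other character starting from the first (positions 1st, 3rd, 5th, ...), then double every character.
Doing the same to "cpclmihvoawy": "ccccmmhhooww".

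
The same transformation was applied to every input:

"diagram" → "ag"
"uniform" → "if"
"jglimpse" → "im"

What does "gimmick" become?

The rule is to move the last 3 characters to the front (rotate right by 3), then keep only the last 2 characters.
Applying both steps to "gimmick": "ickgimm", then "mm".

mm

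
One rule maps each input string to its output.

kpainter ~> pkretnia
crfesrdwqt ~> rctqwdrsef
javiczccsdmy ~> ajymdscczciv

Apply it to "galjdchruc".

agcurhcdjl

What's happening: reverse the string, then move the last 2 characters to the front (rotate right by 2).
For "galjdchruc" the result is "agcurhcdjl".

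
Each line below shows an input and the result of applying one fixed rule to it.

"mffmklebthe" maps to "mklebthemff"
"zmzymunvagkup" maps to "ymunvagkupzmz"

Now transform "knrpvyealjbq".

pvyealjbqknr

Each output is the input with this applied: move the first 3 characters to the end (rotate left by 3).
"knrpvyealjbq" → "pvyealjbqknr".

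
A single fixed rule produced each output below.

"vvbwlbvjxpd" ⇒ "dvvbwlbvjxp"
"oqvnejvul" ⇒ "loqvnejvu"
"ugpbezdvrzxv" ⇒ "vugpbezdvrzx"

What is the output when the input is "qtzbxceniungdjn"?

nqtzbxceniungdj

The rule is to move the last character to the front.
"qtzbxceniungdjn" → "nqtzbxceniungdj".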